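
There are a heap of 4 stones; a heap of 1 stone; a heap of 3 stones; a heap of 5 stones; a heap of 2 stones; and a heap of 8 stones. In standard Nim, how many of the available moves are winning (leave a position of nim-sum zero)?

1

Nim-sum: 4 ^ 1 ^ 3 ^ 5 ^ 2 ^ 8 = 9.
The overall nim-sum is X = 9. A heap of size p has a winning move iff p XOR X < p (reduce it to p XOR X).
  4: 4 XOR 9 = 13 ≥ 4 — no move.
  1: 1 XOR 9 = 8 ≥ 1 — no move.
  3: 3 XOR 9 = 10 ≥ 3 — no move.
  5: 5 XOR 9 = 12 ≥ 5 — no move.
  2: 2 XOR 9 = 11 ≥ 2 — no move.
  8: 8 XOR 9 = 1 < 8 — winning move (to 1).
That gives 1 winning move.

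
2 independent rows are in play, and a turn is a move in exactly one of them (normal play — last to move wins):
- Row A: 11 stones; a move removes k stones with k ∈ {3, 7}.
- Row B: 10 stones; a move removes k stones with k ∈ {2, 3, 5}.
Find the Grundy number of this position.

1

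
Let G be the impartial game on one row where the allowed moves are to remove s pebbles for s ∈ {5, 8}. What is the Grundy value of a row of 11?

2

Grundy values for subtraction set {5, 8}:
g(0) = mex{} = 0
g(1) = mex{} = 0
g(2) = mex{} = 0
g(3) = mex{} = 0
g(4) = mex{} = 0
g(5) = mex{0} = 1
g(6) = mex{0} = 1
g(7) = mex{0} = 1
g(8) = mex{0} = 1
g(9) = mex{0} = 1
g(10) = mex{0,1} = 2
g(11) = mex{0,1} = 2
So g(11) = 2.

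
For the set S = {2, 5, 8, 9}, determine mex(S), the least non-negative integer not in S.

0

0 is not in the set, so the mex is 0.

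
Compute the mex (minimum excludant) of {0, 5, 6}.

1

0 is in the set but 1 is not, so the mex is 1.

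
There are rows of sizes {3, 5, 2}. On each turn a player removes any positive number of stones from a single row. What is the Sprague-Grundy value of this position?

Bitwise XOR of the heap sizes:
  011  (3)
  101  (5)
  010  (2)
  ---
  100  (4)

4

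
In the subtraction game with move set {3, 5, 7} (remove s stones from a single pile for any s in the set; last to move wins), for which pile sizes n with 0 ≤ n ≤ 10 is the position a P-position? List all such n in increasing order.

0, 1, 2, 10

Compute g(0), g(1), … for moves {3, 5, 7}:
g(0) = mex{} = 0
g(1) = mex{} = 0
g(2) = mex{} = 0
g(3) = mex{0} = 1
g(4) = mex{0} = 1
g(5) = mex{0} = 1
g(6) = mex{0,1} = 2
g(7) = mex{0,1} = 2
g(8) = mex{0,1} = 2
g(9) = mex{0,1,2} = 3
g(10) = mex{1,2} = 0
The P-positions (g = 0) in 0..10 are 0, 1, 2, 10.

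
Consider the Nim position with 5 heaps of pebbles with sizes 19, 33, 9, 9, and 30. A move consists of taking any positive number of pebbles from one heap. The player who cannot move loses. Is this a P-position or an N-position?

Compute the nim-sum pairwise:
19 ^ 33 = 50
50 ^ 9 = 59
59 ^ 9 = 50
50 ^ 30 = 44
The nim-sum is 44 ≠ 0, so this is an N-position: the player to move can win.

N-position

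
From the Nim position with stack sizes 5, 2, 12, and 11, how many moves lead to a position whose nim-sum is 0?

0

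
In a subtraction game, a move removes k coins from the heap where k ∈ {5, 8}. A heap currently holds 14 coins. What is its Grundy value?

Compute g(0), g(1), … for moves {5, 8}:
g(0) = mex{} = 0
g(1) = mex{} = 0
g(2) = mex{} = 0
g(3) = mex{} = 0
g(4) = mex{} = 0
g(5) = mex{0} = 1
g(6) = mex{0} = 1
g(7) = mex{0} = 1
g(8) = mex{0} = 1
g(9) = mex{0} = 1
g(10) = mex{0,1} = 2
g(11) = mex{0,1} = 2
g(12) = mex{0,1} = 2
g(13) = mex{1} = 0
g(14) = mex{1} = 0
So g(14) = 0.

0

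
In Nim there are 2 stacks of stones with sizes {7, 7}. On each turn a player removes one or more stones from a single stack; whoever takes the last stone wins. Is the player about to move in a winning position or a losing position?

Compute the nim-sum pairwise:
7 ⊕ 7 = 0
The nim-sum is 0, so this is a P-position: the player to move is in a losing position under optimal play.

Losing position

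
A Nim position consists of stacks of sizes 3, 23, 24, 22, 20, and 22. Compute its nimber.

24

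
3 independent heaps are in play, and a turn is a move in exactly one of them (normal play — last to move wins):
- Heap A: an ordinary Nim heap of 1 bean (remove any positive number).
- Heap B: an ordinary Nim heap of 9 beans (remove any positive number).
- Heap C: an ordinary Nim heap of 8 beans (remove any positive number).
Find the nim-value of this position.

0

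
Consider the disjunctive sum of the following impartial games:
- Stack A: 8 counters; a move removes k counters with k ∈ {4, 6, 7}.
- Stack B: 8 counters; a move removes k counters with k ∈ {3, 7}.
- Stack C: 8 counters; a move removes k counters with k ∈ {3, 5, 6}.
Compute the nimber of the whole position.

For stack A, compute g(0), g(1), … with moves {4, 6, 7}:
g(0) = mex{} = 0
g(1) = mex{} = 0
g(2) = mex{} = 0
g(3) = mex{} = 0
g(4) = mex{0} = 1
g(5) = mex{0} = 1
g(6) = mex{0} = 1
g(7) = mex{0} = 1
g(8) = mex{0,1} = 2
So g(8) = 2.
Grundy values for stack B (subtraction set {3, 7}):
g(0) = mex{} = 0
g(1) = mex{} = 0
g(2) = mex{} = 0
g(3) = mex{0} = 1
g(4) = mex{0} = 1
g(5) = mex{0} = 1
g(6) = mex{1} = 0
g(7) = mex{0,1} = 2
g(8) = mex{0,1} = 2
So g(8) = 2.
Build the Grundy sequence for stack C with g(k) = mex{g(k−s) : s ∈ {3, 5, 6}, s ≤ k}:
g(0) = mex{} = 0
g(1) = mex{} = 0
g(2) = mex{} = 0
g(3) = mex{0} = 1
g(4) = mex{0} = 1
g(5) = mex{0} = 1
g(6) = mex{0,1} = 2
g(7) = mex{0,1} = 2
g(8) = mex{0,1} = 2
So g(8) = 2.
The value of a disjunctive sum is the nim-sum of the parts.
Combined value = 2 XOR 2 XOR 2 = 2.

2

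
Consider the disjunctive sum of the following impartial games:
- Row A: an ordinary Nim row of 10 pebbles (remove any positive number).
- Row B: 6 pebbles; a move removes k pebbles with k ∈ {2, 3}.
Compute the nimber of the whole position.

10

Row A is a plain Nim row of size 10, so its Grundy value is 10.
Build the Grundy sequence for row B with g(k) = mex{g(k−s) : s ∈ {2, 3}, s ≤ k}:
k:     0  1  2  3  4  5  6
g(k):  0  0  1  1  2  0  0
So g(6) = 0.
By the Sprague-Grundy theorem, the Grundy value of a sum of independent games is the XOR of the component values.
Combined value = 10 ⊕ 0 = 10.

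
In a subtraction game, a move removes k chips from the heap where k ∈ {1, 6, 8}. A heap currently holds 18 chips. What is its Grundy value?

0

Compute g(0), g(1), … for moves {1, 6, 8}:
k:     0  1  2  3  4  5  6  7  8  9 10 11 12 13 14 15 16 17 18
g(k):  0  1  0  1  0  1  2  0  1  0  1  0  1  2  0  1  0  1  0
So g(18) = 0.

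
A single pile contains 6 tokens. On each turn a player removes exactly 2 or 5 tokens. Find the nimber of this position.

1

Build the Grundy sequence with g(k) = mex{g(k−s) : s ∈ {2, 5}, s ≤ k}:
g(0) = mex{} = 0
g(1) = mex{} = 0
g(2) = mex{0} = 1
g(3) = mex{0} = 1
g(4) = mex{1} = 0
g(5) = mex{0,1} = 2
g(6) = mex{0} = 1
So g(6) = 1.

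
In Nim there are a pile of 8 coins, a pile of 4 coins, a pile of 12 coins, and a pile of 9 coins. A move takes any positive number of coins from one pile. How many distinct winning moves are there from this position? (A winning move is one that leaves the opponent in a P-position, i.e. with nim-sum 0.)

Nim-sum: 8 ^ 4 ^ 12 ^ 9 = 9.
The overall nim-sum is X = 9. A pile of size p has a winning move iff p XOR X < p (reduce it to p XOR X).
  8: 8 XOR 9 = 1 < 8 — winning move (to 1).
  4: 4 XOR 9 = 13 ≥ 4 — no move.
  12: 12 XOR 9 = 5 < 12 — winning move (to 5).
  9: 9 XOR 9 = 0 < 9 — winning move (to 0).
That gives 3 winning moves.

3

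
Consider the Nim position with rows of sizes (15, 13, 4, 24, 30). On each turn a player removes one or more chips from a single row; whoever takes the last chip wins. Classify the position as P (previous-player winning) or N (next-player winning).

P-position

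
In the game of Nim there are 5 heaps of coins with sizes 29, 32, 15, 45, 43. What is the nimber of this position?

Compute the nim-sum pairwise:
29 XOR 32 = 61
61 XOR 15 = 50
50 XOR 45 = 31
31 XOR 43 = 52

52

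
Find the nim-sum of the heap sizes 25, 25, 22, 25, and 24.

23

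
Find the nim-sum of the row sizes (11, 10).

1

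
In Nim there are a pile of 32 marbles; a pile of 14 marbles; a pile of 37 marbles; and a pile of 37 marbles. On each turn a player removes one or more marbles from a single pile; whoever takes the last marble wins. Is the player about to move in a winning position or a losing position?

Write each in binary and XOR column by column:
  100000  (32)
  001110  (14)
  100101  (37)
  100101  (37)
  ------
  101110  (46)
The nim-sum is 46 ≠ 0, so this is an N-position: the player to move can win.

Winning position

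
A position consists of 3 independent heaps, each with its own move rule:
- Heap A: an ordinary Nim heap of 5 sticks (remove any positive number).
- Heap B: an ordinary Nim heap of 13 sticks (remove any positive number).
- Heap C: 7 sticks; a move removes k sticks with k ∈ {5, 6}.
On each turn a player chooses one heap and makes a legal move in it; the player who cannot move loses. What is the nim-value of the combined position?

9

Heap A is a plain Nim heap of size 5, so its Grundy value is 5.
Heap B is a plain Nim heap of size 13, so its Grundy value is 13.
For heap C, compute g(0), g(1), … with moves {5, 6}:
k:     0  1  2  3  4  5  6  7
g(k):  0  0  0  0  0  1  1  1
So g(7) = 1.
By the Sprague-Grundy theorem, the Grundy value of a sum of independent games is the XOR of the component values.
Combined value = 5 ⊕ 13 ⊕ 1 = 9.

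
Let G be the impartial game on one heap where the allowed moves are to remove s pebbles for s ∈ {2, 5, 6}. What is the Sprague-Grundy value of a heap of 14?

1

Build the Grundy sequence with g(k) = mex{g(k−s) : s ∈ {2, 5, 6}, s ≤ k}:
g(0) = mex{} = 0
g(1) = mex{} = 0
g(2) = mex{0} = 1
g(3) = mex{0} = 1
g(4) = mex{1} = 0
g(5) = mex{0,1} = 2
g(6) = mex{0} = 1
g(7) = mex{0,1,2} = 3
g(8) = mex{1} = 0
g(9) = mex{0,1,3} = 2
g(10) = mex{0,2} = 1
g(11) = mex{1,2} = 0
g(12) = mex{1,3} = 0
g(13) = mex{0,3} = 1
g(14) = mex{0,2} = 1
So g(14) = 1.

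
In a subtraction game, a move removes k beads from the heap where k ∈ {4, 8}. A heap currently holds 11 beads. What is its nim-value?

2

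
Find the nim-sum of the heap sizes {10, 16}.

26

Nim-sum: 10 ⊕ 16 = 26.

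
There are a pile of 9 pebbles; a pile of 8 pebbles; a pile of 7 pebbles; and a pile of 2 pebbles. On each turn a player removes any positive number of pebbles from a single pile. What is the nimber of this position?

4

Compute the nim-sum pairwise:
9 ^ 8 = 1
1 ^ 7 = 6
6 ^ 2 = 4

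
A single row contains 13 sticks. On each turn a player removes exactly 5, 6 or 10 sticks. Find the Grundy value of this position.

Grundy values for subtraction set {5, 6, 10}:
k:     0  1  2  3  4  5  6  7  8  9 10 11 12 13
g(k):  0  0  0  0  0  1  1  1  1  1  2  2  2  2
So g(13) = 2.

2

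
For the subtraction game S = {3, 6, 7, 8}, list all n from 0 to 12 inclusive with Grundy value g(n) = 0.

0, 1, 2, 11, 12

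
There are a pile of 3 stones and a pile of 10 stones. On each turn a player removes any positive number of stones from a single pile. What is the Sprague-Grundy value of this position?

9

Bitwise XOR of the heap sizes:
  0011  (3)
  1010  (10)
  ----
  1001  (9)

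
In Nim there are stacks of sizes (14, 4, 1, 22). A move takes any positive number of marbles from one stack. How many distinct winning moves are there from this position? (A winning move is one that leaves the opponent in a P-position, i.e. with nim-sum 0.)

1

In binary:
  01110  (14)
  00100  (4)
  00001  (1)
  10110  (22)
  -----
  11101  (29)
The overall nim-sum is X = 29. A stack of size p has a winning move iff p XOR X < p (reduce it to p XOR X).
  14: 14 XOR 29 = 19 ≥ 14 — no move.
  4: 4 XOR 29 = 25 ≥ 4 — no move.
  1: 1 XOR 29 = 28 ≥ 1 — no move.
  22: 22 XOR 29 = 11 < 22 — winning move (to 11).
That gives 1 winning move.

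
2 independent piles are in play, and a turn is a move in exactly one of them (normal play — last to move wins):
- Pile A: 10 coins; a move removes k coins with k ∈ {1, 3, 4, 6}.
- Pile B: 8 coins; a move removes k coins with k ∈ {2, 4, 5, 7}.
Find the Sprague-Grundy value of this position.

5

Build the Grundy sequence for pile A with g(k) = mex{g(k−s) : s ∈ {1, 3, 4, 6}, s ≤ k}:
k:     0  1  2  3  4  5  6  7  8  9 10
g(k):  0  1  0  1  2  3  2  0  1  0  1
So g(10) = 1.
For pile B, compute g(0), g(1), … with moves {2, 4, 5, 7}:
k:     0  1  2  3  4  5  6  7  8
g(k):  0  0  1  1  2  2  3  3  4
So g(8) = 4.
The value of a disjunctive sum is the nim-sum of the parts.
Combined value = 1 ⊕ 4 = 5.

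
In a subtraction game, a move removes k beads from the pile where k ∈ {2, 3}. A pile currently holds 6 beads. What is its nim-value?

0

Build the Grundy sequence with g(k) = mex{g(k−s) : s ∈ {2, 3}, s ≤ k}:
g(0) = mex{} = 0
g(1) = mex{} = 0
g(2) = mex{0} = 1
g(3) = mex{0} = 1
g(4) = mex{0,1} = 2
g(5) = mex{1} = 0
g(6) = mex{1,2} = 0
So g(6) = 0.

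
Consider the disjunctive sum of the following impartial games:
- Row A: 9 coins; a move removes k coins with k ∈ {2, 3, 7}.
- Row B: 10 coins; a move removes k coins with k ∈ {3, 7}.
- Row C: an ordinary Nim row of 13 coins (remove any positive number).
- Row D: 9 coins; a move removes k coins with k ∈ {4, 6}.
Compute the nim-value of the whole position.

Grundy values for row A (subtraction set {2, 3, 7}):
g(0) = mex{} = 0
g(1) = mex{} = 0
g(2) = mex{0} = 1
g(3) = mex{0} = 1
g(4) = mex{0,1} = 2
g(5) = mex{1} = 0
g(6) = mex{1,2} = 0
g(7) = mex{0,2} = 1
g(8) = mex{0} = 1
g(9) = mex{0,1} = 2
So g(9) = 2.
For row B, compute g(0), g(1), … with moves {3, 7}:
g(0) = mex{} = 0
g(1) = mex{} = 0
g(2) = mex{} = 0
g(3) = mex{0} = 1
g(4) = mex{0} = 1
g(5) = mex{0} = 1
g(6) = mex{1} = 0
g(7) = mex{0,1} = 2
g(8) = mex{0,1} = 2
g(9) = mex{0} = 1
g(10) = mex{1,2} = 0
So g(10) = 0.
Row C is a plain Nim row of size 13, so its Grundy value is 13.
For row D, compute g(0), g(1), … with moves {4, 6}:
k:     0  1  2  3  4  5  6  7  8  9
g(k):  0  0  0  0  1  1  1  1  2  2
So g(9) = 2.
The value of a disjunctive sum is the nim-sum of the parts.
Combined value = 2 ⊕ 0 ⊕ 13 ⊕ 2 = 13.

13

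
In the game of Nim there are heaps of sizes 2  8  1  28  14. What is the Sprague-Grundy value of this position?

Compute the nim-sum pairwise:
2 ⊕ 8 = 10
10 ⊕ 1 = 11
11 ⊕ 28 = 23
23 ⊕ 14 = 25

25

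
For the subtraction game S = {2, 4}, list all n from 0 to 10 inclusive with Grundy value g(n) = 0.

0, 1, 6, 7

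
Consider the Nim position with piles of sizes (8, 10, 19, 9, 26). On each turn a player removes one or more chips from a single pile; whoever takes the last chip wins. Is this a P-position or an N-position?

Compute the nim-sum pairwise:
8 ⊕ 10 = 2
2 ⊕ 19 = 17
17 ⊕ 9 = 24
24 ⊕ 26 = 2
The nim-sum is 2 ≠ 0, so this is an N-position: the player to move can win.

N-position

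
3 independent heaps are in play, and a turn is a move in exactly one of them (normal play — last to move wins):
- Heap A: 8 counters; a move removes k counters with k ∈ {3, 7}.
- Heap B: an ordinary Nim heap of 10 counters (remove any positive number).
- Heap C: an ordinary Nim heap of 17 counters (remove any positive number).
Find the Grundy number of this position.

Build the Grundy sequence for heap A with g(k) = mex{g(k−s) : s ∈ {3, 7}, s ≤ k}:
g(0) = mex{} = 0
g(1) = mex{} = 0
g(2) = mex{} = 0
g(3) = mex{0} = 1
g(4) = mex{0} = 1
g(5) = mex{0} = 1
g(6) = mex{1} = 0
g(7) = mex{0,1} = 2
g(8) = mex{0,1} = 2
So g(8) = 2.
Heap B is a plain Nim heap of size 10, so its Grundy value is 10.
Heap C is a plain Nim heap of size 17, so its Grundy value is 17.
The value of a disjunctive sum is the nim-sum of the parts.
Combined value = 2 XOR 10 XOR 17 = 25.

25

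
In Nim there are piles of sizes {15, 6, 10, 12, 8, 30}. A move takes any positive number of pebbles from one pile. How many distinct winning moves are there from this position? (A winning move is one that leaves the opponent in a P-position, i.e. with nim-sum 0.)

Nim-sum: 15 XOR 6 XOR 10 XOR 12 XOR 8 XOR 30 = 25.
The overall nim-sum is X = 25. A pile of size p has a winning move iff p XOR X < p (reduce it to p XOR X).
  15: 15 XOR 25 = 22 ≥ 15 — no move.
  6: 6 XOR 25 = 31 ≥ 6 — no move.
  10: 10 XOR 25 = 19 ≥ 10 — no move.
  12: 12 XOR 25 = 21 ≥ 12 — no move.
  8: 8 XOR 25 = 17 ≥ 8 — no move.
  30: 30 XOR 25 = 7 < 30 — winning move (to 7).
That gives 1 winning move.

1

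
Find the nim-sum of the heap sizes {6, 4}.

2

Compute the nim-sum pairwise:
6 XOR 4 = 2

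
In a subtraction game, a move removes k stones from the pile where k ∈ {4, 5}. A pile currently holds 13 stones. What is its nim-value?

1

Compute g(0), g(1), … for moves {4, 5}:
g(0) = mex{} = 0
g(1) = mex{} = 0
g(2) = mex{} = 0
g(3) = mex{} = 0
g(4) = mex{0} = 1
g(5) = mex{0} = 1
g(6) = mex{0} = 1
g(7) = mex{0} = 1
g(8) = mex{0,1} = 2
g(9) = mex{1} = 0
g(10) = mex{1} = 0
g(11) = mex{1} = 0
g(12) = mex{1,2} = 0
g(13) = mex{0,2} = 1
So g(13) = 1.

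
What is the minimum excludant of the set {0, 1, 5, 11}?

2

The values 0, 1 are all present; 2 is the first non-negative integer missing from the set.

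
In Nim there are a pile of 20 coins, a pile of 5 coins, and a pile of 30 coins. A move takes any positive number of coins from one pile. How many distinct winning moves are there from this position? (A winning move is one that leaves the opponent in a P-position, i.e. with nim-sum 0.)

1

Nim-sum: 20 ⊕ 5 ⊕ 30 = 15.
The overall nim-sum is X = 15. A pile of size p has a winning move iff p XOR X < p (reduce it to p XOR X).
  20: 20 XOR 15 = 27 ≥ 20 — no move.
  5: 5 XOR 15 = 10 ≥ 5 — no move.
  30: 30 XOR 15 = 17 < 30 — winning move (to 17).
That gives 1 winning move.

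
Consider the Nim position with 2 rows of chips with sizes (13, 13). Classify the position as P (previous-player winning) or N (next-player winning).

Write each in binary and XOR column by column:
  1101  (13)
  1101  (13)
  ----
  0000  (0)
The nim-sum is 0, so this is a P-position: the player to move is in a losing position under optimal play.

P-position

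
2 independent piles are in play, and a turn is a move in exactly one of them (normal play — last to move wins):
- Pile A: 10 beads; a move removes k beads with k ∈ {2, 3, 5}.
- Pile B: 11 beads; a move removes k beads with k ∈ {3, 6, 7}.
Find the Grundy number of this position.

Build the Grundy sequence for pile A with g(k) = mex{g(k−s) : s ∈ {2, 3, 5}, s ≤ k}:
k:     0  1  2  3  4  5  6  7  8  9 10
g(k):  0  0  1  1  2  2  3  0  0  1  1
So g(10) = 1.
Build the Grundy sequence for pile B with g(k) = mex{g(k−s) : s ∈ {3, 6, 7}, s ≤ k}:
k:     0  1  2  3  4  5  6  7  8  9 10 11
g(k):  0  0  0  1  1  1  2  2  2  3  0  0
So g(11) = 0.
The value of a disjunctive sum is the nim-sum of the parts.
Combined value = 1 ⊕ 0 = 1.

1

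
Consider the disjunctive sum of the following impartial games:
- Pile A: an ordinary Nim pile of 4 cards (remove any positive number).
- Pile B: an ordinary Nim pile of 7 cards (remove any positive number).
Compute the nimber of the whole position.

3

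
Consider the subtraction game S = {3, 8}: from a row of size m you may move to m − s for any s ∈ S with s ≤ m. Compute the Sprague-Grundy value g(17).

Build the Grundy sequence with g(k) = mex{g(k−s) : s ∈ {3, 8}, s ≤ k}:
k:     0  1  2  3  4  5  6  7  8  9 10 11 12 13 14 15 16 17
g(k):  0  0  0  1  1  1  0  0  2  1  1  0  0  0  1  1  1  0
So g(17) = 0.

0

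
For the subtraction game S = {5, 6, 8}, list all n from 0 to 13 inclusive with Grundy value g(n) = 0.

Build the Grundy sequence with g(k) = mex{g(k−s) : s ∈ {5, 6, 8}, s ≤ k}:
k:     0  1  2  3  4  5  6  7  8  9 10 11 12 13
g(k):  0  0  0  0  0  1  1  1  1  1  2  2  2  0
The P-positions (g = 0) in 0..13 are 0, 1, 2, 3, 4, 13.

0, 1, 2, 3, 4, 13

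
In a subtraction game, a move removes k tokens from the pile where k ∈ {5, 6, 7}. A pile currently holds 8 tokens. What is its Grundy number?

1

Compute g(0), g(1), … for moves {5, 6, 7}:
g(0) = mex{} = 0
g(1) = mex{} = 0
g(2) = mex{} = 0
g(3) = mex{} = 0
g(4) = mex{} = 0
g(5) = mex{0} = 1
g(6) = mex{0} = 1
g(7) = mex{0} = 1
g(8) = mex{0} = 1
So g(8) = 1.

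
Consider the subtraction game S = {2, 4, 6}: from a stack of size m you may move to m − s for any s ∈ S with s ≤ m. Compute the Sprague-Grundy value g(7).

Compute g(0), g(1), … for moves {2, 4, 6}:
g(0) = mex{} = 0
g(1) = mex{} = 0
g(2) = mex{0} = 1
g(3) = mex{0} = 1
g(4) = mex{0,1} = 2
g(5) = mex{0,1} = 2
g(6) = mex{0,1,2} = 3
g(7) = mex{0,1,2} = 3
So g(7) = 3.

3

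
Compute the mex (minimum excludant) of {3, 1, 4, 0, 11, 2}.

The values 0, 1, 2, 3, 4 are all present; 5 is the first non-negative integer missing from the set.

5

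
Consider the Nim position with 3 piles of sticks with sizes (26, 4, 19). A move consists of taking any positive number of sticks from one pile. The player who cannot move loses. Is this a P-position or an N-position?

N-position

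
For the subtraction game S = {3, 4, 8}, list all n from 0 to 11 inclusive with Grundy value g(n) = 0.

0, 1, 2, 7

Build the Grundy sequence with g(k) = mex{g(k−s) : s ∈ {3, 4, 8}, s ≤ k}:
g(0) = mex{} = 0
g(1) = mex{} = 0
g(2) = mex{} = 0
g(3) = mex{0} = 1
g(4) = mex{0} = 1
g(5) = mex{0} = 1
g(6) = mex{0,1} = 2
g(7) = mex{1} = 0
g(8) = mex{0,1} = 2
g(9) = mex{0,1,2} = 3
g(10) = mex{0,2} = 1
g(11) = mex{0,1,2} = 3
The P-positions (g = 0) in 0..11 are 0, 1, 2, 7.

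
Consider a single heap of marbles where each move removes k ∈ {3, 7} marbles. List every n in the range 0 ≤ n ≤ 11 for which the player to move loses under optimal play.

0, 1, 2, 6, 10, 11

Build the Grundy sequence with g(k) = mex{g(k−s) : s ∈ {3, 7}, s ≤ k}:
k:     0  1  2  3  4  5  6  7  8  9 10 11
g(k):  0  0  0  1  1  1  0  2  2  1  0  0
The P-positions (g = 0) in 0..11 are 0, 1, 2, 6, 10, 11.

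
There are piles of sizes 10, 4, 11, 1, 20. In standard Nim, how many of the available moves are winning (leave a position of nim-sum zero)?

Nim-sum: 10 ^ 4 ^ 11 ^ 1 ^ 20 = 16.
The overall nim-sum is X = 16. A pile of size p has a winning move iff p XOR X < p (reduce it to p XOR X).
  10: 10 XOR 16 = 26 ≥ 10 — no move.
  4: 4 XOR 16 = 20 ≥ 4 — no move.
  11: 11 XOR 16 = 27 ≥ 11 — no move.
  1: 1 XOR 16 = 17 ≥ 1 — no move.
  20: 20 XOR 16 = 4 < 20 — winning move (to 4).
That gives 1 winning move.

1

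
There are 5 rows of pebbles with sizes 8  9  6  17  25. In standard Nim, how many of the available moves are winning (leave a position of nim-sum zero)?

Bitwise XOR of the heap sizes:
  01000  (8)
  01001  (9)
  00110  (6)
  10001  (17)
  11001  (25)
  -----
  01111  (15)
The overall nim-sum is X = 15. A row of size p has a winning move iff p XOR X < p (reduce it to p XOR X).
  8: 8 XOR 15 = 7 < 8 — winning move (to 7).
  9: 9 XOR 15 = 6 < 9 — winning move (to 6).
  6: 6 XOR 15 = 9 ≥ 6 — no move.
  17: 17 XOR 15 = 30 ≥ 17 — no move.
  25: 25 XOR 15 = 22 < 25 — winning move (to 22).
That gives 3 winning moves.

3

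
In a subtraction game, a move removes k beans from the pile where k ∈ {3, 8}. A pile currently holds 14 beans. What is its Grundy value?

Compute g(0), g(1), … for moves {3, 8}:
k:     0  1  2  3  4  5  6  7  8  9 10 11 12 13 14
g(k):  0  0  0  1  1  1  0  0  2  1  1  0  0  0  1
So g(14) = 1.

1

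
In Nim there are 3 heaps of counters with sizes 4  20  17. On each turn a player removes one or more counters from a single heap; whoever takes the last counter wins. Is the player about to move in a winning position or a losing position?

In binary:
  00100  (4)
  10100  (20)
  10001  (17)
  -----
  00001  (1)
The nim-sum is 1 ≠ 0, so this is an N-position: the player to move can win.

Winning position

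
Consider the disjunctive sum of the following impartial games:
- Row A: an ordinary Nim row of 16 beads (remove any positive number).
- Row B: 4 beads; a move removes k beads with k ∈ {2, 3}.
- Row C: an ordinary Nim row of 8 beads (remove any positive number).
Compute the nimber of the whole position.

26

Row A is a plain Nim row of size 16, so its Grundy value is 16.
For row B, compute g(0), g(1), … with moves {2, 3}:
k:     0  1  2  3  4
g(k):  0  0  1  1  2
So g(4) = 2.
Row C is a plain Nim row of size 8, so its Grundy value is 8.
The value of a disjunctive sum is the nim-sum of the parts.
Combined value = 16 XOR 2 XOR 8 = 26.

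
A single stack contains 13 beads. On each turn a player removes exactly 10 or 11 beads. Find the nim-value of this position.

1

Compute g(0), g(1), … for moves {10, 11}:
k:     0  1  2  3  4  5  6  7  8  9 10 11 12 13
g(k):  0  0  0  0  0  0  0  0  0  0  1  1  1  1
So g(13) = 1.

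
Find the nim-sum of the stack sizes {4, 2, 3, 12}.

Compute the nim-sum pairwise:
4 XOR 2 = 6
6 XOR 3 = 5
5 XOR 12 = 9

9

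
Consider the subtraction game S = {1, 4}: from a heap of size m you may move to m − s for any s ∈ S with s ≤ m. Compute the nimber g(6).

Compute g(0), g(1), … for moves {1, 4}:
g(0) = mex{} = 0
g(1) = mex{0} = 1
g(2) = mex{1} = 0
g(3) = mex{0} = 1
g(4) = mex{0,1} = 2
g(5) = mex{1,2} = 0
g(6) = mex{0} = 1
So g(6) = 1.

1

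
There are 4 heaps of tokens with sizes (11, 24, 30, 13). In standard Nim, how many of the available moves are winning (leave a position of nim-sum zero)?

Nim-sum: 11 ^ 24 ^ 30 ^ 13 = 0.
The nim-sum is already 0, so every move leaves a nonzero nim-sum — there are no winning moves.

0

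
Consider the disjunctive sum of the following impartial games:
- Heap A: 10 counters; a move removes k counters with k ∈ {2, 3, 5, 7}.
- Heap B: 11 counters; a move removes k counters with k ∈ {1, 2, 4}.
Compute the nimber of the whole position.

Build the Grundy sequence for heap A with g(k) = mex{g(k−s) : s ∈ {2, 3, 5, 7}, s ≤ k}:
k:     0  1  2  3  4  5  6  7  8  9 10
g(k):  0  0  1  1  2  2  3  3  4  0  0
So g(10) = 0.
For heap B, compute g(0), g(1), … with moves {1, 2, 4}:
g(0) = mex{} = 0
g(1) = mex{0} = 1
g(2) = mex{0,1} = 2
g(3) = mex{1,2} = 0
g(4) = mex{0,2} = 1
g(5) = mex{0,1} = 2
g(6) = mex{1,2} = 0
g(7) = mex{0,2} = 1
g(8) = mex{0,1} = 2
g(9) = mex{1,2} = 0
g(10) = mex{0,2} = 1
g(11) = mex{0,1} = 2
So g(11) = 2.
The value of a disjunctive sum is the nim-sum of the parts.
Combined value = 0 ⊕ 2 = 2.

2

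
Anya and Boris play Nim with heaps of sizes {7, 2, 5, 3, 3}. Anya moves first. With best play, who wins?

Nim-sum: 7 ^ 2 ^ 5 ^ 3 ^ 3 = 0.
The nim-sum is 0, so this is a P-position: the player to move is in a losing position under optimal play; Anya is about to move from it and so loses — Boris wins.

Boris wins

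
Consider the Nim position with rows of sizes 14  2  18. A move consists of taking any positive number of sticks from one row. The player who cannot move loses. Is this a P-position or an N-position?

N-position

Nim-sum: 14 XOR 2 XOR 18 = 30.
The nim-sum is 30 ≠ 0, so this is an N-position: the player to move can win.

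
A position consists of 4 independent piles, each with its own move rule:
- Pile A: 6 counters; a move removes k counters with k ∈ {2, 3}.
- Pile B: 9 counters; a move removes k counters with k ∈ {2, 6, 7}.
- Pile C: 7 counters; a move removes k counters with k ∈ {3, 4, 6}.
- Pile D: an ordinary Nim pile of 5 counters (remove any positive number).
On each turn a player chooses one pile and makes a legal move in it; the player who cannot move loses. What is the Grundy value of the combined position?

Build the Grundy sequence for pile A with g(k) = mex{g(k−s) : s ∈ {2, 3}, s ≤ k}:
g(0) = mex{} = 0
g(1) = mex{} = 0
g(2) = mex{0} = 1
g(3) = mex{0} = 1
g(4) = mex{0,1} = 2
g(5) = mex{1} = 0
g(6) = mex{1,2} = 0
So g(6) = 0.
Build the Grundy sequence for pile B with g(k) = mex{g(k−s) : s ∈ {2, 6, 7}, s ≤ k}:
k:     0  1  2  3  4  5  6  7  8  9
g(k):  0  0  1  1  0  0  1  1  2  0
So g(9) = 0.
Build the Grundy sequence for pile C with g(k) = mex{g(k−s) : s ∈ {3, 4, 6}, s ≤ k}:
g(0) = mex{} = 0
g(1) = mex{} = 0
g(2) = mex{} = 0
g(3) = mex{0} = 1
g(4) = mex{0} = 1
g(5) = mex{0} = 1
g(6) = mex{0,1} = 2
g(7) = mex{0,1} = 2
So g(7) = 2.
Pile D is a plain Nim pile of size 5, so its Grundy value is 5.
By the Sprague-Grundy theorem, the Grundy value of a sum of independent games is the XOR of the component values.
Combined value = 0 ⊕ 0 ⊕ 2 ⊕ 5 = 7.

7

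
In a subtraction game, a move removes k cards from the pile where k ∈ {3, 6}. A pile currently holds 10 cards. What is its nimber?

Grundy values for subtraction set {3, 6}:
k:     0  1  2  3  4  5  6  7  8  9 10
g(k):  0  0  0  1  1  1  2  2  2  0  0
So g(10) = 0.

0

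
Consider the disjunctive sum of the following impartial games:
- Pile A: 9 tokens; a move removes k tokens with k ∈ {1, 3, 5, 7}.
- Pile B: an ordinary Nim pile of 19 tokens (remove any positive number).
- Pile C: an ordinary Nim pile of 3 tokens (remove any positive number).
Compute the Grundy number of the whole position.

17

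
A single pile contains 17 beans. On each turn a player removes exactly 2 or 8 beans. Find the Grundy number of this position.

1

Compute g(0), g(1), … for moves {2, 8}:
k:     0  1  2  3  4  5  6  7  8  9 10 11 12 13 14 15 16 17
g(k):  0  0  1  1  0  0  1  1  2  2  0  0  1  1  0  0  1  1
So g(17) = 1.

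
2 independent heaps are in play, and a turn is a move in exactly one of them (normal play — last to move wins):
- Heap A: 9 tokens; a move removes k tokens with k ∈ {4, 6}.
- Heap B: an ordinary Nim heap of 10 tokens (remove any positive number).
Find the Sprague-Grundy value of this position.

For heap A, compute g(0), g(1), … with moves {4, 6}:
g(0) = mex{} = 0
g(1) = mex{} = 0
g(2) = mex{} = 0
g(3) = mex{} = 0
g(4) = mex{0} = 1
g(5) = mex{0} = 1
g(6) = mex{0} = 1
g(7) = mex{0} = 1
g(8) = mex{0,1} = 2
g(9) = mex{0,1} = 2
So g(9) = 2.
Heap B is a plain Nim heap of size 10, so its Grundy value is 10.
The value of a disjunctive sum is the nim-sum of the parts.
Combined value = 2 ⊕ 10 = 8.

8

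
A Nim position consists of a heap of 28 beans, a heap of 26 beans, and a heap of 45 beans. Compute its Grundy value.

43

Bitwise XOR of the heap sizes:
  011100  (28)
  011010  (26)
  101101  (45)
  ------
  101011  (43)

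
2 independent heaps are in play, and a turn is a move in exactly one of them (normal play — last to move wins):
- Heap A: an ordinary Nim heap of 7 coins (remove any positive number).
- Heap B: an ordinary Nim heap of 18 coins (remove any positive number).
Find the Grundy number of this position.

21

Heap A is a plain Nim heap of size 7, so its Grundy value is 7.
Heap B is a plain Nim heap of size 18, so its Grundy value is 18.
By the Sprague-Grundy theorem, the Grundy value of a sum of independent games is the XOR of the component values.
Combined value = 7 ⊕ 18 = 21.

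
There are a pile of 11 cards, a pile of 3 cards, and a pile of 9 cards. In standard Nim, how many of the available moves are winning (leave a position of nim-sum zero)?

Bitwise XOR of the heap sizes:
  1011  (11)
  0011  (3)
  1001  (9)
  ----
  0001  (1)
The overall nim-sum is X = 1. A pile of size p has a winning move iff p XOR X < p (reduce it to p XOR X).
  11: 11 XOR 1 = 10 < 11 — winning move (to 10).
  3: 3 XOR 1 = 2 < 3 — winning move (to 2).
  9: 9 XOR 1 = 8 < 9 — winning move (to 8).
That gives 3 winning moves.

3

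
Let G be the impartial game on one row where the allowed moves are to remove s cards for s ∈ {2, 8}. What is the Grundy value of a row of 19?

Build the Grundy sequence with g(k) = mex{g(k−s) : s ∈ {2, 8}, s ≤ k}:
k:     0  1  2  3  4  5  6  7  8  9 10 11 12 13 14 15 16 17 18 19
g(k):  0  0  1  1  0  0  1  1  2  2  0  0  1  1  0  0  1  1  2  2
So g(19) = 2.

2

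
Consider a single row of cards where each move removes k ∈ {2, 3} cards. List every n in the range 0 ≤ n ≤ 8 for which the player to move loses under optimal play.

Compute g(0), g(1), … for moves {2, 3}:
k:     0  1  2  3  4  5  6  7  8
g(k):  0  0  1  1  2  0  0  1  1
The P-positions (g = 0) in 0..8 are 0, 1, 5, 6.

0, 1, 5, 6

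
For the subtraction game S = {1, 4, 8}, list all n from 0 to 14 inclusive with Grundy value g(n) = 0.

0, 2, 5, 7, 12, 14

Build the Grundy sequence with g(k) = mex{g(k−s) : s ∈ {1, 4, 8}, s ≤ k}:
g(0) = mex{} = 0
g(1) = mex{0} = 1
g(2) = mex{1} = 0
g(3) = mex{0} = 1
g(4) = mex{0,1} = 2
g(5) = mex{1,2} = 0
g(6) = mex{0} = 1
g(7) = mex{1} = 0
g(8) = mex{0,2} = 1
g(9) = mex{0,1} = 2
g(10) = mex{0,1,2} = 3
g(11) = mex{0,1,3} = 2
g(12) = mex{1,2} = 0
g(13) = mex{0,2} = 1
g(14) = mex{1,3} = 0
The P-positions (g = 0) in 0..14 are 0, 2, 5, 7, 12, 14.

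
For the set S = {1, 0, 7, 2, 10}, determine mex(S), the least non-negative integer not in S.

3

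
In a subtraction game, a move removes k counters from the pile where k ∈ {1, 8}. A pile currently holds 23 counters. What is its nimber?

Build the Grundy sequence with g(k) = mex{g(k−s) : s ∈ {1, 8}, s ≤ k}:
k:     0  1  2  3  4  5  6  7  8  9 10 11 12 13 14 15 16 17 18 19 20 21 22 23
g(k):  0  1  0  1  0  1  0  1  2  0  1  0  1  0  1  0  1  2  0  1  0  1  0  1
So g(23) = 1.

1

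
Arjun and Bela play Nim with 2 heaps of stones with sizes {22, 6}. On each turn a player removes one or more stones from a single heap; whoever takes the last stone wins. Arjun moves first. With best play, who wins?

Nim-sum: 22 XOR 6 = 16.
The nim-sum is 16 ≠ 0, so this is an N-position: the player to move can win; Arjun has a winning move.

Arjun wins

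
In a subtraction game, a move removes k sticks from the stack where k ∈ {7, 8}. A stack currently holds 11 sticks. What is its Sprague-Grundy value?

Build the Grundy sequence with g(k) = mex{g(k−s) : s ∈ {7, 8}, s ≤ k}:
k:     0  1  2  3  4  5  6  7  8  9 10 11
g(k):  0  0  0  0  0  0  0  1  1  1  1  1
So g(11) = 1.

1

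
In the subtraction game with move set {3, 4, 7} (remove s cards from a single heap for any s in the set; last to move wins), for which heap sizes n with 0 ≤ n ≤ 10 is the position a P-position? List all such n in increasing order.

Compute g(0), g(1), … for moves {3, 4, 7}:
k:     0  1  2  3  4  5  6  7  8  9 10
g(k):  0  0  0  1  1  1  2  2  2  3  0
The P-positions (g = 0) in 0..10 are 0, 1, 2, 10.

0, 1, 2, 10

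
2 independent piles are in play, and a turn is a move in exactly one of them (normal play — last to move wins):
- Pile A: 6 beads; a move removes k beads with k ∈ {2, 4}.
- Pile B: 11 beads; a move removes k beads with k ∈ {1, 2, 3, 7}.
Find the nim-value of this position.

3

Grundy values for pile A (subtraction set {2, 4}):
g(0) = mex{} = 0
g(1) = mex{} = 0
g(2) = mex{0} = 1
g(3) = mex{0} = 1
g(4) = mex{0,1} = 2
g(5) = mex{0,1} = 2
g(6) = mex{1,2} = 0
So g(6) = 0.
Grundy values for pile B (subtraction set {1, 2, 3, 7}):
g(0) = mex{} = 0
g(1) = mex{0} = 1
g(2) = mex{0,1} = 2
g(3) = mex{0,1,2} = 3
g(4) = mex{1,2,3} = 0
g(5) = mex{0,2,3} = 1
g(6) = mex{0,1,3} = 2
g(7) = mex{0,1,2} = 3
g(8) = mex{1,2,3} = 0
g(9) = mex{0,2,3} = 1
g(10) = mex{0,1,3} = 2
g(11) = mex{0,1,2} = 3
So g(11) = 3.
By the Sprague-Grundy theorem, the Grundy value of a sum of independent games is the XOR of the component values.
Combined value = 0 XOR 3 = 3.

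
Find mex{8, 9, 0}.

1

0 is in the set but 1 is not, so the mex is 1.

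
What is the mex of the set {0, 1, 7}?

2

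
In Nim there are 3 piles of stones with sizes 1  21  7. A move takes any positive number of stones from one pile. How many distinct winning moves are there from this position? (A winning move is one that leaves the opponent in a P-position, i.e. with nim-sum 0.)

1

Nim-sum: 1 ^ 21 ^ 7 = 19.
The overall nim-sum is X = 19. A pile of size p has a winning move iff p XOR X < p (reduce it to p XOR X).
  1: 1 XOR 19 = 18 ≥ 1 — no move.
  21: 21 XOR 19 = 6 < 21 — winning move (to 6).
  7: 7 XOR 19 = 20 ≥ 7 — no move.
That gives 1 winning move.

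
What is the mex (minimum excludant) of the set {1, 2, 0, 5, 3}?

The values 0, 1, 2, 3 are all present; 4 is the first non-negative integer missing from the set.

4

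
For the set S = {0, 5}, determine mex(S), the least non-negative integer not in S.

0 is in the set but 1 is not, so the mex is 1.

1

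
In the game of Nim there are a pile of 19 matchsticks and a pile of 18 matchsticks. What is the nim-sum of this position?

1

Write each in binary and XOR column by column:
  10011  (19)
  10010  (18)
  -----
  00001  (1)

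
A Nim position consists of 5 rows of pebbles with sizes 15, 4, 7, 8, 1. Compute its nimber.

5

Nim-sum: 15 XOR 4 XOR 7 XOR 8 XOR 1 = 5.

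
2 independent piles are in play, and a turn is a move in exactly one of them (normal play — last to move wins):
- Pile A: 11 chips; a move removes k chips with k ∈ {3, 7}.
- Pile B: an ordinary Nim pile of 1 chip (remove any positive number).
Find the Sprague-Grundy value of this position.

1

Build the Grundy sequence for pile A with g(k) = mex{g(k−s) : s ∈ {3, 7}, s ≤ k}:
k:     0  1  2  3  4  5  6  7  8  9 10 11
g(k):  0  0  0  1  1  1  0  2  2  1  0  0
So g(11) = 0.
Pile B is a plain Nim pile of size 1, so its Grundy value is 1.
By the Sprague-Grundy theorem, the Grundy value of a sum of independent games is the XOR of the component values.
Combined value = 0 XOR 1 = 1.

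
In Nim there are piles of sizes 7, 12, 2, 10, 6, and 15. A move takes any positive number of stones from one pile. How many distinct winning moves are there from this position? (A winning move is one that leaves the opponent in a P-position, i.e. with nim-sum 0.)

3

Nim-sum: 7 ^ 12 ^ 2 ^ 10 ^ 6 ^ 15 = 10.
The overall nim-sum is X = 10. A pile of size p has a winning move iff p XOR X < p (reduce it to p XOR X).
  7: 7 XOR 10 = 13 ≥ 7 — no move.
  12: 12 XOR 10 = 6 < 12 — winning move (to 6).
  2: 2 XOR 10 = 8 ≥ 2 — no move.
  10: 10 XOR 10 = 0 < 10 — winning move (to 0).
  6: 6 XOR 10 = 12 ≥ 6 — no move.
  15: 15 XOR 10 = 5 < 15 — winning move (to 5).
That gives 3 winning moves.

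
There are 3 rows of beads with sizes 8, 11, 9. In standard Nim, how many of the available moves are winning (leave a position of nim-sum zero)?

3

Compute the nim-sum pairwise:
8 ⊕ 11 = 3
3 ⊕ 9 = 10
The overall nim-sum is X = 10. A row of size p has a winning move iff p XOR X < p (reduce it to p XOR X).
  8: 8 XOR 10 = 2 < 8 — winning move (to 2).
  11: 11 XOR 10 = 1 < 11 — winning move (to 1).
  9: 9 XOR 10 = 3 < 9 — winning move (to 3).
That gives 3 winning moves.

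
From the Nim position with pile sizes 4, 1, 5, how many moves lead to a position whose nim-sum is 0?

Bitwise XOR of the heap sizes:
  100  (4)
  001  (1)
  101  (5)
  ---
  000  (0)
The nim-sum is already 0, so every move leaves a nonzero nim-sum — there are no winning moves.

0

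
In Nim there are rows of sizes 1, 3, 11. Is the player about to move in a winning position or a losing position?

Winning position

Nim-sum: 1 XOR 3 XOR 11 = 9.
The nim-sum is 9 ≠ 0, so this is an N-position: the player to move can win.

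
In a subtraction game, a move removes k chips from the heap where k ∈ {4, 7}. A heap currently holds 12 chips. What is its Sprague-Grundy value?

Build the Grundy sequence with g(k) = mex{g(k−s) : s ∈ {4, 7}, s ≤ k}:
k:     0  1  2  3  4  5  6  7  8  9 10 11 12
g(k):  0  0  0  0  1  1  1  1  2  2  2  0  0
So g(12) = 0.

0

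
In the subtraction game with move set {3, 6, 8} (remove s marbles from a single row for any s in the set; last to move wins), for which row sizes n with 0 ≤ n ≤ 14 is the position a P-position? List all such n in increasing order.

0, 1, 2, 11, 12, 13

Build the Grundy sequence with g(k) = mex{g(k−s) : s ∈ {3, 6, 8}, s ≤ k}:
k:     0  1  2  3  4  5  6  7  8  9 10 11 12 13 14
g(k):  0  0  0  1  1  1  2  2  2  3  3  0  0  0  1
The P-positions (g = 0) in 0..14 are 0, 1, 2, 11, 12, 13.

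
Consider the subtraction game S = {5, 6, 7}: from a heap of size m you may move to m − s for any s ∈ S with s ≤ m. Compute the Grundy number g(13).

Grundy values for subtraction set {5, 6, 7}:
g(0) = mex{} = 0
g(1) = mex{} = 0
g(2) = mex{} = 0
g(3) = mex{} = 0
g(4) = mex{} = 0
g(5) = mex{0} = 1
g(6) = mex{0} = 1
g(7) = mex{0} = 1
g(8) = mex{0} = 1
g(9) = mex{0} = 1
g(10) = mex{0,1} = 2
g(11) = mex{0,1} = 2
g(12) = mex{1} = 0
g(13) = mex{1} = 0
So g(13) = 0.

0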